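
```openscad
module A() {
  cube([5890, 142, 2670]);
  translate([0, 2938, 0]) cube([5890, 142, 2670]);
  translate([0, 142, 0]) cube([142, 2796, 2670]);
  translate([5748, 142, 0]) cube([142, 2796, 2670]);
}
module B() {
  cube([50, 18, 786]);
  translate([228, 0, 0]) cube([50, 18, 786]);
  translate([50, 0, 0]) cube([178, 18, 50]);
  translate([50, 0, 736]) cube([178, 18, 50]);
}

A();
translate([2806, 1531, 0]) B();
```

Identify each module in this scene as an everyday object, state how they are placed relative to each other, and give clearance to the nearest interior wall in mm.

Clearances: x = 2664, y = 1389; minimum 1389 mm.

A is a house frame. B is a picture frame. The picture frame sits inside the house frame, centred. The clearance to the nearest interior wall is 1389 mm.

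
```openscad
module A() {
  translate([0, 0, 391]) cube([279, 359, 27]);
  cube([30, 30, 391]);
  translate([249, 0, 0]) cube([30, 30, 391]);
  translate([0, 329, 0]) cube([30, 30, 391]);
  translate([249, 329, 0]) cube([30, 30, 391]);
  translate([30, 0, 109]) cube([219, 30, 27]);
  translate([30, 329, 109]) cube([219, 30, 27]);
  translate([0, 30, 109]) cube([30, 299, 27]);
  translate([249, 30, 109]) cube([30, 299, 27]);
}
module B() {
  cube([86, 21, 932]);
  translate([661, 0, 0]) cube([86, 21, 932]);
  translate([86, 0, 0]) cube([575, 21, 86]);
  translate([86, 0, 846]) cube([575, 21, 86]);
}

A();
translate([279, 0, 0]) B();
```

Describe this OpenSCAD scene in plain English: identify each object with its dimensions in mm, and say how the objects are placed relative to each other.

A is a simple wooden stool: a rectangular seat 279 mm (x) by 359 mm (y), 27 mm thick, top face at z = 418 mm, on four square legs, each 30×30 mm in cross-section. The legs rest on z = 0, each flush with a corner of the seat. Four stretchers, 30 mm wide and 27 mm tall, connect adjacent legs with their undersides at z = 109 mm, each running between the inner faces of the legs it joins and aligned with the legs' outer faces on the other axis.

B is a rectangular picture frame lying in the x–z plane (depth along y). The opening is 575 mm wide (x) by 760 mm tall (z), surrounded by a border 86 mm wide on all four sides. The frame is 21 mm deep and is made of two full-height vertical stiles with two horizontal rails fitted between them.

The picture frame is against the stool's +x side, with their −y faces flush.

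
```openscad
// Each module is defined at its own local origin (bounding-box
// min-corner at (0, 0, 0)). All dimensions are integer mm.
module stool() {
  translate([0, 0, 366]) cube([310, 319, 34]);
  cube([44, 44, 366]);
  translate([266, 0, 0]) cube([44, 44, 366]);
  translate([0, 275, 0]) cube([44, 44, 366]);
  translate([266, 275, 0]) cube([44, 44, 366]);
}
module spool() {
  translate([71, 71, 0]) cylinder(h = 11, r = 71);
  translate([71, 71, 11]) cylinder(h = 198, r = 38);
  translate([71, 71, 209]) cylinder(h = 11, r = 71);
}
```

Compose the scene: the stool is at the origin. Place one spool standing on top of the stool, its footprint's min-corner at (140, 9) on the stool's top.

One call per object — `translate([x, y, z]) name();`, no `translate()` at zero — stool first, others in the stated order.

stool();
translate([140, 9, 400]) spool();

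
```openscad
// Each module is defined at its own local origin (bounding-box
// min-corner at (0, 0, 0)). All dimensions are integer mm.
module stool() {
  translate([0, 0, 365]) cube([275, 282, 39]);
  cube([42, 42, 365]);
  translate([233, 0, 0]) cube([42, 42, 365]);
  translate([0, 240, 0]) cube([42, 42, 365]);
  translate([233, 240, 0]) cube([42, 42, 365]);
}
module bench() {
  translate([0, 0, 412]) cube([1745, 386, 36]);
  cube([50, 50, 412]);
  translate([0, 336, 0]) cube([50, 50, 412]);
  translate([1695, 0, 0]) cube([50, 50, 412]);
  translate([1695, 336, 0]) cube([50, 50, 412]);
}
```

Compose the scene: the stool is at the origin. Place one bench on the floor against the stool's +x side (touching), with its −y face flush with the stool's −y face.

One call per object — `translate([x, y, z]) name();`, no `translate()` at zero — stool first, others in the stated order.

stool();
translate([275, 0, 0]) bench();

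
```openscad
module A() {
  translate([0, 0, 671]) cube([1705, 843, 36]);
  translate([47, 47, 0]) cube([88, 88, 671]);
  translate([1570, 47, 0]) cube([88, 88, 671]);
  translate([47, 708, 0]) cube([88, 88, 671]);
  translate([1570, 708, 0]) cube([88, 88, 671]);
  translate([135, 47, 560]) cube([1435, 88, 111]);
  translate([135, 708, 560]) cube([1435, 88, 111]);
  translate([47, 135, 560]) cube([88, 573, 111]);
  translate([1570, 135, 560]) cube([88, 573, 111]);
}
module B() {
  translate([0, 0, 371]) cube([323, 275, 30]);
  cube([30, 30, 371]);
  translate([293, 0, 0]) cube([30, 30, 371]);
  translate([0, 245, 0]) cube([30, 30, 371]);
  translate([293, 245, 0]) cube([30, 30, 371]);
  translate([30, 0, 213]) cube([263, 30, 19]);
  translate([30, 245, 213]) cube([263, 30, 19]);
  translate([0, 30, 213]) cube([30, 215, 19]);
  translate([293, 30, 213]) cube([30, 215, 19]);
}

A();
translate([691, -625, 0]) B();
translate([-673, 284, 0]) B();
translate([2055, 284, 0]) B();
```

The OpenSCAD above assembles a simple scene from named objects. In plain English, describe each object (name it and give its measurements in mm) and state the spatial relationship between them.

A is a table with a 1705×843 mm rectangular top, 36 mm thick, top surface at z = 707 mm, supported by four 88×88 mm square legs, each inset 47 mm from the nearest pair of top edges, running from the floor. Four apron rails, 88 mm thick and 111 mm tall, run between adjacent legs with their top edges flush with the underside of the top and their outer faces flush with the legs' outer faces.

B is a four-legged stool. The seat is 323×275 mm, 30 mm thick, top at z = 401 mm. It stands on four square legs, each 30×30 mm in cross-section, from z = 0 to the seat underside, each flush with a corner of the seat. Four stretchers, 30 mm wide and 19 mm tall, connect adjacent legs with their undersides at z = 213 mm, each running between the inner faces of the legs it joins and aligned with the legs' outer faces on the other axis.

Three stools sit around the table at the −y, −x, +x sides.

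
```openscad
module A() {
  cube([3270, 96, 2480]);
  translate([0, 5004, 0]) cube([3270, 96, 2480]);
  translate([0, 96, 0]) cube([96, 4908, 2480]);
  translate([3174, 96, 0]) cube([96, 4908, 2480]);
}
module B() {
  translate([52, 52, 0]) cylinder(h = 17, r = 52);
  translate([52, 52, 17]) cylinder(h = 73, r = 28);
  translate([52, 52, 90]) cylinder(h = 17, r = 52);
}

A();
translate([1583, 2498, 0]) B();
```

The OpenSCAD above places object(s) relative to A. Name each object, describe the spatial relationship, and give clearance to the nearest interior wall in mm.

Clearances: x = 1487, y = 2402; minimum 1487 mm.

A is a house frame. B is a spool. The spool sits inside the house frame, centred. The clearance to the nearest interior wall is 1487 mm.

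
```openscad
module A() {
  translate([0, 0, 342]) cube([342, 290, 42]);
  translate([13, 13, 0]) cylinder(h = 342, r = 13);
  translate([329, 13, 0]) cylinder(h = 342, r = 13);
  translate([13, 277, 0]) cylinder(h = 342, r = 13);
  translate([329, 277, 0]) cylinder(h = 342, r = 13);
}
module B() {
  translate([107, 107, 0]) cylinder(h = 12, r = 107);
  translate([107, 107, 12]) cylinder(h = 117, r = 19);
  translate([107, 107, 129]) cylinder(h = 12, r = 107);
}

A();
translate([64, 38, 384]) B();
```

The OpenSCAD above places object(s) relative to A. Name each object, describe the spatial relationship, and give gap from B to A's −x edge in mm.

A is a stool. B is a spool. The spool is on top of the stool, centred. The gap from the spool to the stool's −x edge is 64 mm.

The spool's min-x is at 64; the stool's min-x is 0; gap = 64 mm.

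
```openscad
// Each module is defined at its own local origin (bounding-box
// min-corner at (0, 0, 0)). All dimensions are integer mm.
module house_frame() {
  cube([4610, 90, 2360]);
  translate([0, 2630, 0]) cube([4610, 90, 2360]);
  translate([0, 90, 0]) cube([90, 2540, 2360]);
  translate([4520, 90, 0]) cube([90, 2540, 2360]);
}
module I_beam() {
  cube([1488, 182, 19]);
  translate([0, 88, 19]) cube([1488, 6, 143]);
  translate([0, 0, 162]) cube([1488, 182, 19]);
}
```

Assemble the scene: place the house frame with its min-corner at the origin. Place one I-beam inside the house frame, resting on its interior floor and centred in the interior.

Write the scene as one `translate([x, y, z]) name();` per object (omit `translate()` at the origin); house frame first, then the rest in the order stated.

house_frame();
translate([1561, 1269, 0]) I_beam();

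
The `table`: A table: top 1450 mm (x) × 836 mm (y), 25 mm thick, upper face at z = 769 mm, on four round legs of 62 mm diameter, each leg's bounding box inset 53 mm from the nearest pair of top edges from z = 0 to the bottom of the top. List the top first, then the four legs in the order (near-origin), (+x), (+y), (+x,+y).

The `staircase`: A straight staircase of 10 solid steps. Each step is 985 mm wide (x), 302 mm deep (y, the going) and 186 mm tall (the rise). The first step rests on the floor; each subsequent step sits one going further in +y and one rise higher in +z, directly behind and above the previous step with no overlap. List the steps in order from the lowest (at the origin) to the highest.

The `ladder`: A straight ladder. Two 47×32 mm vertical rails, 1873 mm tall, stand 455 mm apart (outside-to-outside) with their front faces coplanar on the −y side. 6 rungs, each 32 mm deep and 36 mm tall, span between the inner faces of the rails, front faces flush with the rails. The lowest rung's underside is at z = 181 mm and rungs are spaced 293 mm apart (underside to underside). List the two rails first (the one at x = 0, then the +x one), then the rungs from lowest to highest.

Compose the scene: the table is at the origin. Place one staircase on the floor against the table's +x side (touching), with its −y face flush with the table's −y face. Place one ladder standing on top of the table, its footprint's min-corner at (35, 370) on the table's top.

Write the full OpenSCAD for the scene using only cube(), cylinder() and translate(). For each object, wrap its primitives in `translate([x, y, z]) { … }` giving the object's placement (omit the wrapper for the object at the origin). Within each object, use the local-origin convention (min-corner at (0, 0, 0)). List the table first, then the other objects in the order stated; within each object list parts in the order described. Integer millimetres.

translate([0, 0, 744]) cube([1450, 836, 25]);
translate([84, 84, 0]) cylinder(h = 744, r = 31);
translate([1366, 84, 0]) cylinder(h = 744, r = 31);
translate([84, 752, 0]) cylinder(h = 744, r = 31);
translate([1366, 752, 0]) cylinder(h = 744, r = 31);
translate([1450, 0, 0]) {
  cube([985, 302, 186]);
  translate([0, 302, 186]) cube([985, 302, 186]);
  translate([0, 604, 372]) cube([985, 302, 186]);
  translate([0, 906, 558]) cube([985, 302, 186]);
  translate([0, 1208, 744]) cube([985, 302, 186]);
  translate([0, 1510, 930]) cube([985, 302, 186]);
  translate([0, 1812, 1116]) cube([985, 302, 186]);
  translate([0, 2114, 1302]) cube([985, 302, 186]);
  translate([0, 2416, 1488]) cube([985, 302, 186]);
  translate([0, 2718, 1674]) cube([985, 302, 186]);
}
translate([35, 370, 769]) {
  cube([47, 32, 1873]);
  translate([408, 0, 0]) cube([47, 32, 1873]);
  translate([47, 0, 181]) cube([361, 32, 36]);
  translate([47, 0, 474]) cube([361, 32, 36]);
  translate([47, 0, 767]) cube([361, 32, 36]);
  translate([47, 0, 1060]) cube([361, 32, 36]);
  translate([47, 0, 1353]) cube([361, 32, 36]);
  translate([47, 0, 1646]) cube([361, 32, 36]);
}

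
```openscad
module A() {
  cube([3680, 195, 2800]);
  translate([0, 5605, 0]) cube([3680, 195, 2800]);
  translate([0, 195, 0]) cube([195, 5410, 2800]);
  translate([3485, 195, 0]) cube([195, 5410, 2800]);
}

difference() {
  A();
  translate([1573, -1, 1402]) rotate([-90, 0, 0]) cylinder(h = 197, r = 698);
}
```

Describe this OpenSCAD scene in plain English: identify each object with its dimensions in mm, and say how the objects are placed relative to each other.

A is the wall frame of a small rectangular building: four walls, each 2800 mm tall and 195 mm thick, enclosing a footprint 3680 mm (x) by 5800 mm (y) outside-to-outside, with no floor or roof. The front and back walls (the −y and +y sides) span the full width; the two side walls fit between them.

The house frame has a circular hole of radius 698 mm through its front wall, centred at (x = 1573, z = 1402).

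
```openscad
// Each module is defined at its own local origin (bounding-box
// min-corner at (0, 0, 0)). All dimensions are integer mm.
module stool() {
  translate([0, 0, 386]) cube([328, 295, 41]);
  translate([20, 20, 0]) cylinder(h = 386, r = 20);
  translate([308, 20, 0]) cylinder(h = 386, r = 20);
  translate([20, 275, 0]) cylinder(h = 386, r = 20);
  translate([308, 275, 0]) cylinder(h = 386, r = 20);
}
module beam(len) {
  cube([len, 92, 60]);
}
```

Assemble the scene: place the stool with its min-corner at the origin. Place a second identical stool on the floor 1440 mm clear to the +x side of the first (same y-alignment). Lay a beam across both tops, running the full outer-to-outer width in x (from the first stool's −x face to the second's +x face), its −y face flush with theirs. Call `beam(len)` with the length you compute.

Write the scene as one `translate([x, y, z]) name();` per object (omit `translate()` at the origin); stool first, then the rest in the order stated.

stool();
translate([1768, 0, 0]) stool();
translate([0, 0, 427]) beam(2096);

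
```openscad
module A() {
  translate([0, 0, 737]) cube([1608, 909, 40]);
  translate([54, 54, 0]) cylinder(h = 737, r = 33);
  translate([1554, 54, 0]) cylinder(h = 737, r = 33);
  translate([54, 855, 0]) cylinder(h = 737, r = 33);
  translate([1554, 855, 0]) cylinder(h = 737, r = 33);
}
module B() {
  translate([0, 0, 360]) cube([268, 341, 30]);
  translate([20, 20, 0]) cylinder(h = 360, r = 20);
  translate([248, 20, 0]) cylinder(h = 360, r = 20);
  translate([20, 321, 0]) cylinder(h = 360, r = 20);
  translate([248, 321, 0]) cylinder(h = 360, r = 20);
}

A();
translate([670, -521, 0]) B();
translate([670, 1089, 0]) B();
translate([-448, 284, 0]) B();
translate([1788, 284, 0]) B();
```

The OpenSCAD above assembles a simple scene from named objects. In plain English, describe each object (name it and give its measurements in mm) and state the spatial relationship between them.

A is a table with a 1608×909 mm rectangular top, 40 mm thick, top surface at z = 777 mm, supported by four round legs of 66 mm diameter, each leg's bounding box inset 21 mm from the nearest pair of top edges, running from the floor.

B is a four-legged stool. The seat is a 268×341×30 mm slab whose top surface is at z = 390 mm; four round legs, each 40 mm in diameter, run from the floor (z = 0) to the underside of the seat, each leg's axis is inset half a diameter from the nearest pair of seat edges (so the leg's bounding box is flush with the corner).

Four stools sit around the table at the −y, +y, −x, +x sides.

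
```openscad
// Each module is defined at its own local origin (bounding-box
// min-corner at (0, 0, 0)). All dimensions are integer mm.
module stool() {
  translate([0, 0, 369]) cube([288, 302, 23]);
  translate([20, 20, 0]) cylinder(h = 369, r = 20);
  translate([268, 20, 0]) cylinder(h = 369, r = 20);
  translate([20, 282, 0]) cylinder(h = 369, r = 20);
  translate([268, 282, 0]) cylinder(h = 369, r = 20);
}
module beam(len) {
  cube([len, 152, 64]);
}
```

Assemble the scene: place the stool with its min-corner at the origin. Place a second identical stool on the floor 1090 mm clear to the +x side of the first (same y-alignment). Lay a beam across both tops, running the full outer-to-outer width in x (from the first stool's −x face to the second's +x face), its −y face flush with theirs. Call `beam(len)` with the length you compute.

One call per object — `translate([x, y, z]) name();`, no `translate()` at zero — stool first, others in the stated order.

stool();
translate([1378, 0, 0]) stool();
translate([0, 0, 392]) beam(1666);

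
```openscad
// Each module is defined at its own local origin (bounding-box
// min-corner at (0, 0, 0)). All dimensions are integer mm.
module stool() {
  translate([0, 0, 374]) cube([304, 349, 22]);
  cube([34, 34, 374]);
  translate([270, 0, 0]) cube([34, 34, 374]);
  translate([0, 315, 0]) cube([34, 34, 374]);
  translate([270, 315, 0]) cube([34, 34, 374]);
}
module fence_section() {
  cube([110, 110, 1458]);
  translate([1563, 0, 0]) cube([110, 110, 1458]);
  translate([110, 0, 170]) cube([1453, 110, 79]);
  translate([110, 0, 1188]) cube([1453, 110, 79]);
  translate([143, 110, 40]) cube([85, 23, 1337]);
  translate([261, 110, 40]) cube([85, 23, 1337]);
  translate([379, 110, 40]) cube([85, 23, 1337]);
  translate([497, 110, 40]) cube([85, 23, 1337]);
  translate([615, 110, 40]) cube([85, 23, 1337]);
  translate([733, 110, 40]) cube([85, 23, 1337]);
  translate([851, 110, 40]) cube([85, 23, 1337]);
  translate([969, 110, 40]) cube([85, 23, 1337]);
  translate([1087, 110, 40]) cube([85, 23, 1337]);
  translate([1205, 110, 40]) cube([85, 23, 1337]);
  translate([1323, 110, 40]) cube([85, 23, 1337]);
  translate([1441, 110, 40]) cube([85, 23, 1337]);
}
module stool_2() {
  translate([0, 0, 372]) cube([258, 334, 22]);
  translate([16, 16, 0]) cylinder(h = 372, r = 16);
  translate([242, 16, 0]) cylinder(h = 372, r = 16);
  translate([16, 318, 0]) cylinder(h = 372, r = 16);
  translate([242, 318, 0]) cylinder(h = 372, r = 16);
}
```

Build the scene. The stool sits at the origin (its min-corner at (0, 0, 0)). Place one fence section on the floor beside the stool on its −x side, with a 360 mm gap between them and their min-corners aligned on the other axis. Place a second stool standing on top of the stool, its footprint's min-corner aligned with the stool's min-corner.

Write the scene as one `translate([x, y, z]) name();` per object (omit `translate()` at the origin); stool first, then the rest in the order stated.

stool();
translate([-2033, 0, 0]) fence_section();
translate([0, 0, 396]) stool_2();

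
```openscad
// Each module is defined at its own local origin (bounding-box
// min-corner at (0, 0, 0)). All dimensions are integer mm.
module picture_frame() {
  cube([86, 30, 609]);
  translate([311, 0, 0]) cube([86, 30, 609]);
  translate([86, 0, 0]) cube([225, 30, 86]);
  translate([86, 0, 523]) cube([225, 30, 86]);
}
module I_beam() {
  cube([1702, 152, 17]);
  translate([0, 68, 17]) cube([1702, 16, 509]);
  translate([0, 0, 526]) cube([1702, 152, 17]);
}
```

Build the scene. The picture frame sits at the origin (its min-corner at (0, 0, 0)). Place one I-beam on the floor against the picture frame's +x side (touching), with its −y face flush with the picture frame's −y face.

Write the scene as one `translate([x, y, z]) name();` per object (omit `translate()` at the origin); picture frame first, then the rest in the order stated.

picture_frame();
translate([397, 0, 0]) I_beam();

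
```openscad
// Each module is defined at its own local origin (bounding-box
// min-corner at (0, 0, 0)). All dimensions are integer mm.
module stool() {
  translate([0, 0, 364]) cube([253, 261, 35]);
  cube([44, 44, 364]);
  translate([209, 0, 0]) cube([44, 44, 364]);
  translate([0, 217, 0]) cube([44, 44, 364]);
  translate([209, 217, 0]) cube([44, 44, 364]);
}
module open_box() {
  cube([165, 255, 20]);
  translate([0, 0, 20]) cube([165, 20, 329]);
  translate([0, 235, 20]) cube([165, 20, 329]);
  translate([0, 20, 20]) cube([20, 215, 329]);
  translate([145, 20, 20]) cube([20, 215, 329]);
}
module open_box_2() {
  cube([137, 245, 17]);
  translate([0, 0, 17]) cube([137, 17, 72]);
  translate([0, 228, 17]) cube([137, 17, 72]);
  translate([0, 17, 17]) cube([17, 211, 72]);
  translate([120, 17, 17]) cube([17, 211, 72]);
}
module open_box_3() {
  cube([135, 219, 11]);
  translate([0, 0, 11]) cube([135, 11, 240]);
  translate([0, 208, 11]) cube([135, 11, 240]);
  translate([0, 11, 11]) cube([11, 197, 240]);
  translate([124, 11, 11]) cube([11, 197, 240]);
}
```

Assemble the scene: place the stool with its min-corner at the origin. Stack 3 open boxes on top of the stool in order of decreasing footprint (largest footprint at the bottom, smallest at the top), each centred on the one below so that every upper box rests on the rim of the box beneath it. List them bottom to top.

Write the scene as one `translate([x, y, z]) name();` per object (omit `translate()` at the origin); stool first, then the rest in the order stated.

stool();
translate([44, 3, 399]) open_box();
translate([58, 8, 748]) open_box_2();
translate([59, 21, 837]) open_box_3();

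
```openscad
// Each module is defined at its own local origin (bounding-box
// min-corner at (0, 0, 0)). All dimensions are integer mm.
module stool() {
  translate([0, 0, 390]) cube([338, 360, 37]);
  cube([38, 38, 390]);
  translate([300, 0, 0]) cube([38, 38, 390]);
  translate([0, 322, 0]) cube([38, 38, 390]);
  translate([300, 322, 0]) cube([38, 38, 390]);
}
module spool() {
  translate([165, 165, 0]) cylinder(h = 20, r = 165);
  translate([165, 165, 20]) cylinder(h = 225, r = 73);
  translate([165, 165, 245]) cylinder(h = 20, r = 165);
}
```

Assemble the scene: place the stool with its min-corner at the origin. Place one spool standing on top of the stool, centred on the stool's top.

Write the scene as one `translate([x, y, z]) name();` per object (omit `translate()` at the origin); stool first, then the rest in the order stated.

stool();
translate([4, 15, 427]) spool();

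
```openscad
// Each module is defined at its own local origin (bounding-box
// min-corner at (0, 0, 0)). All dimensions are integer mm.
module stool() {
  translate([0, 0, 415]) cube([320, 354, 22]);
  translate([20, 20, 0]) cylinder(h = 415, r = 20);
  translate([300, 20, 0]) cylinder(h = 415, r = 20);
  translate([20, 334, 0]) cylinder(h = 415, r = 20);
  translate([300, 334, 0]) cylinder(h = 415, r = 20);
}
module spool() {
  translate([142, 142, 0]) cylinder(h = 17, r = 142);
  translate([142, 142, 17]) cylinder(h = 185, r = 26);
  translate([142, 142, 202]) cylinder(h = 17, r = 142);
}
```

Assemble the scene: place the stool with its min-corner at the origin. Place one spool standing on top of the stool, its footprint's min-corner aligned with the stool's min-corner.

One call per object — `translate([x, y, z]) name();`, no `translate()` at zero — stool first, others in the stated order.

stool();
translate([0, 0, 437]) spool();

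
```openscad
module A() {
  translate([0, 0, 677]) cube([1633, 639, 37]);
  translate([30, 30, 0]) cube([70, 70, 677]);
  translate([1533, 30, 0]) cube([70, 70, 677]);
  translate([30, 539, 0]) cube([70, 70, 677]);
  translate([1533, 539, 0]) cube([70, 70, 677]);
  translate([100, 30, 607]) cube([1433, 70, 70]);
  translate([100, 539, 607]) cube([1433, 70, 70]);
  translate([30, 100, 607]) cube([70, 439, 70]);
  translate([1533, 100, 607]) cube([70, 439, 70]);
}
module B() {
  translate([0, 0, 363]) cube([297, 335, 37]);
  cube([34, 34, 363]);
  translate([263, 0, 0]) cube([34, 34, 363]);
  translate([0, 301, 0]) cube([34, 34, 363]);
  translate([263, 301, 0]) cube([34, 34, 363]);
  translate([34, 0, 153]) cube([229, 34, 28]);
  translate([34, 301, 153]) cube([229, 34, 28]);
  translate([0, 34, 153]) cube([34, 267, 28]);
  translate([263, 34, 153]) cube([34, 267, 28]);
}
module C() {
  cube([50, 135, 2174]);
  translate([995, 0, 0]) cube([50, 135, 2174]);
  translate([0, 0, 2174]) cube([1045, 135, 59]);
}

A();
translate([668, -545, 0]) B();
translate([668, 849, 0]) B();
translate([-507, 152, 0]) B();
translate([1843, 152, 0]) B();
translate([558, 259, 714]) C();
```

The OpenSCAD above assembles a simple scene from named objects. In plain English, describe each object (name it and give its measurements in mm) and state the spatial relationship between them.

A is a table: top 1633 mm (x) × 639 mm (y), 37 mm thick, upper face at z = 714 mm, on four 70×70 mm square legs, each inset 30 mm from the nearest pair of top edges, running from z = 0 to the bottom of the top. Four apron rails, 70 mm thick and 70 mm tall, run between adjacent legs with their top edges flush with the underside of the top and their outer faces flush with the legs' outer faces.

B is a four-legged stool. The seat is a 297×335×37 mm slab whose top surface is at z = 400 mm; four square legs, each 34×34 mm in cross-section, run from the floor (z = 0) to the underside of the seat, each flush with a corner of the seat. Four stretchers, 34 mm wide and 28 mm tall, connect adjacent legs with their undersides at z = 153 mm, each running between the inner faces of the legs it joins and aligned with the legs' outer faces on the other axis.

C is a door frame. The clear opening is 945 mm wide and 2174 mm high. Two 50 mm wide jambs, 135 mm deep, stand either side of the opening from the floor to the top of the opening. A 59 mm thick head sits across the top of both jambs, spanning the full outside width of the frame.

Four stools sit around the table at the −y, +y, −x, +x sides. The door frame is on top of the table.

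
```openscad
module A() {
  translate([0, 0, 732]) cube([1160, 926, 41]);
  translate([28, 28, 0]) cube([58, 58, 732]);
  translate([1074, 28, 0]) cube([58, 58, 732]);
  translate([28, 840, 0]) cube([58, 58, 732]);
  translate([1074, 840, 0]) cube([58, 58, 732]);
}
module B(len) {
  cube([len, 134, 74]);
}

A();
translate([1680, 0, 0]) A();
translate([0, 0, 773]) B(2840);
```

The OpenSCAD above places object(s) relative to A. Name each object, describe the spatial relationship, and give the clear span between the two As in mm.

Second table starts at x = 1680; first ends at x = 1160; clear span = 1680 − 1160 = 520 mm.

A is a table. B is a beam. A beam spans the tops of two tables. The clear span between the two tables is 520 mm.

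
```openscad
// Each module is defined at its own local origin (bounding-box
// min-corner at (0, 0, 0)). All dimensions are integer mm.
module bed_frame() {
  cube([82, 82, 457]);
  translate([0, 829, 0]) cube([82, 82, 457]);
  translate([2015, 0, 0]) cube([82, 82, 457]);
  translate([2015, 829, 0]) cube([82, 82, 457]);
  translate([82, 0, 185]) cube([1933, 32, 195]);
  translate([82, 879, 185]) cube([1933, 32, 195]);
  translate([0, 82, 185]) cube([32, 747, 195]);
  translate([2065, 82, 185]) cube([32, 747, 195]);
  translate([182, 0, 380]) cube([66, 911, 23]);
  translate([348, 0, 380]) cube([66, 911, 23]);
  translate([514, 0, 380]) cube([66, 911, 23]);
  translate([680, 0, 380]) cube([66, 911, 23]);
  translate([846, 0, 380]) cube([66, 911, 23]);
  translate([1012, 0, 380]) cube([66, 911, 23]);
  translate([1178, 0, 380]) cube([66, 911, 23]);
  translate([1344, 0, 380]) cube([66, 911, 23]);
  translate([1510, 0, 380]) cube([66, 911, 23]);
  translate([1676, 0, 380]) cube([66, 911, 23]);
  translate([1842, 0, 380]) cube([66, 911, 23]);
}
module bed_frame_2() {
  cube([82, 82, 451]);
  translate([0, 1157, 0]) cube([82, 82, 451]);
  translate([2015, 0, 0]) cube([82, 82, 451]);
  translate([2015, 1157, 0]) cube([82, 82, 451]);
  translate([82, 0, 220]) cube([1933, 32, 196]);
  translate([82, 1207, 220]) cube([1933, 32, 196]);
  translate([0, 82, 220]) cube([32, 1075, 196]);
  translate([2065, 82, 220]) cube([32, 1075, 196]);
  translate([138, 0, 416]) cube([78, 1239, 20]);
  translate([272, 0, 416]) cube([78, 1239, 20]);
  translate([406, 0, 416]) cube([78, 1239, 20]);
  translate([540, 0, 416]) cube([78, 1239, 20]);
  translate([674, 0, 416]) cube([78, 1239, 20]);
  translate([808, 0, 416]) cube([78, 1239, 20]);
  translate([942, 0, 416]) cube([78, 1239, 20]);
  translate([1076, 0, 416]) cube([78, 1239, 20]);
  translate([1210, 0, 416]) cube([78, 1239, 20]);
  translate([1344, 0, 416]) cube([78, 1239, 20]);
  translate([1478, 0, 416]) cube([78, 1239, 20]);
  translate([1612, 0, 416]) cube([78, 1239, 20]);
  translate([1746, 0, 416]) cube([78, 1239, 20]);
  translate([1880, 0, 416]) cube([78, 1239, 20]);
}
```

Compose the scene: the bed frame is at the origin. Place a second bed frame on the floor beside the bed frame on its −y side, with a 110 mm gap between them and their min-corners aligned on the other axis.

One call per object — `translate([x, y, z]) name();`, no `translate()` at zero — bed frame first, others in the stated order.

bed_frame();
translate([0, -1349, 0]) bed_frame_2();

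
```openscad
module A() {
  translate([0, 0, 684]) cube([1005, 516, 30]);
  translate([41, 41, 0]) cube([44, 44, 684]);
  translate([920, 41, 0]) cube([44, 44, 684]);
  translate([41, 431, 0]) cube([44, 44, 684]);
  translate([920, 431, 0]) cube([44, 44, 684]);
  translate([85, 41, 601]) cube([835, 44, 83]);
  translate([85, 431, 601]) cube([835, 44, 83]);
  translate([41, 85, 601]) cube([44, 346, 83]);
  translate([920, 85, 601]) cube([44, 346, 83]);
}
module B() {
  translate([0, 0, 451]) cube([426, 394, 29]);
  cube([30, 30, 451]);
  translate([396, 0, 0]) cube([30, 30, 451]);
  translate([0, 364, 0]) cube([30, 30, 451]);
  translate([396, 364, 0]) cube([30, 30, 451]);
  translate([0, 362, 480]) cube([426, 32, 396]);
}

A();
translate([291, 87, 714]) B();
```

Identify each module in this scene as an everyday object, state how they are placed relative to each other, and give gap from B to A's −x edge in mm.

The chair's min-x is at 291; the table's min-x is 0; gap = 291 mm.

A is a table. B is a chair. The chair is on top of the table. The gap from the chair to the table's −x edge is 291 mm.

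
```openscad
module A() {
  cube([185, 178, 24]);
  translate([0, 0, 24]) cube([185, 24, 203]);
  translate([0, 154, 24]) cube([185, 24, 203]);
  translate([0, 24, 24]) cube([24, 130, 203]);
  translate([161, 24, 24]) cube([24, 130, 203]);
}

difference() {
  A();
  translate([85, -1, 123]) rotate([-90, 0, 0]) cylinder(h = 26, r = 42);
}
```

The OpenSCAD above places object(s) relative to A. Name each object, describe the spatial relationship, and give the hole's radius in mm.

The subtracted cylinder has r = 42 mm.

A is an open box. The open box has a circular hole through its front wall. The hole's radius is 42 mm.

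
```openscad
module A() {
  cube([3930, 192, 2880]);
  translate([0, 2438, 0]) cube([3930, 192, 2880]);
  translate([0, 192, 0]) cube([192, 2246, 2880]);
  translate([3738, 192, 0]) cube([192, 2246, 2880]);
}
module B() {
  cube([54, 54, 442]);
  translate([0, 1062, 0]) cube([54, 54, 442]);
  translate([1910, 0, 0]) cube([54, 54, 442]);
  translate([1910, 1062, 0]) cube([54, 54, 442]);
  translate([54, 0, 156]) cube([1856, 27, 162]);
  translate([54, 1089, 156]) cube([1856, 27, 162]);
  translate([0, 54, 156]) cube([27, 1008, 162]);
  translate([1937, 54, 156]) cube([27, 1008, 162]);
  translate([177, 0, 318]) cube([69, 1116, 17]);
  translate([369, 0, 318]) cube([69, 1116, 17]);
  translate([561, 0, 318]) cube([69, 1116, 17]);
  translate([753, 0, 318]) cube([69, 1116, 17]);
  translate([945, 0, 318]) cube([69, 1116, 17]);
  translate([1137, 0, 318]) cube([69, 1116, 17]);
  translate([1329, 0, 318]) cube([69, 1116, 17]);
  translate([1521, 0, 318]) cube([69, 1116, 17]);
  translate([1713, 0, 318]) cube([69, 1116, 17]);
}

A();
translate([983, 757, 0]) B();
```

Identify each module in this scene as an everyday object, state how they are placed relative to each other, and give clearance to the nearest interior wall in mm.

Clearances: x = 791, y = 565; minimum 565 mm.

A is a house frame. B is a bed frame. The bed frame sits inside the house frame, centred. The clearance to the nearest interior wall is 565 mm.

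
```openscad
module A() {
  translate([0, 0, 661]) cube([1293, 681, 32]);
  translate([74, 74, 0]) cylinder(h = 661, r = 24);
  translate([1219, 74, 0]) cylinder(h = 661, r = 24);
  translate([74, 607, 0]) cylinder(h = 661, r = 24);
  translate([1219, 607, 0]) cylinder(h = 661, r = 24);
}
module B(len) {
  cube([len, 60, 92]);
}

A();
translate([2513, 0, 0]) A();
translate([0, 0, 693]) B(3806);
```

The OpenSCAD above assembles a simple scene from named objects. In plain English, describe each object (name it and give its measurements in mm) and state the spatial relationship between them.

A is a table with a 1293×681 mm rectangular top, 32 mm thick, top surface at z = 693 mm, supported by four round legs of 48 mm diameter, each leg's bounding box inset 50 mm from the nearest pair of top edges, running from the floor.

B is a rectangular beam 3806 mm long (x), 60 mm deep (y), 92 mm thick (z).

The beam spans the tops of two tables placed 1220 mm apart, resting at z = 693 mm.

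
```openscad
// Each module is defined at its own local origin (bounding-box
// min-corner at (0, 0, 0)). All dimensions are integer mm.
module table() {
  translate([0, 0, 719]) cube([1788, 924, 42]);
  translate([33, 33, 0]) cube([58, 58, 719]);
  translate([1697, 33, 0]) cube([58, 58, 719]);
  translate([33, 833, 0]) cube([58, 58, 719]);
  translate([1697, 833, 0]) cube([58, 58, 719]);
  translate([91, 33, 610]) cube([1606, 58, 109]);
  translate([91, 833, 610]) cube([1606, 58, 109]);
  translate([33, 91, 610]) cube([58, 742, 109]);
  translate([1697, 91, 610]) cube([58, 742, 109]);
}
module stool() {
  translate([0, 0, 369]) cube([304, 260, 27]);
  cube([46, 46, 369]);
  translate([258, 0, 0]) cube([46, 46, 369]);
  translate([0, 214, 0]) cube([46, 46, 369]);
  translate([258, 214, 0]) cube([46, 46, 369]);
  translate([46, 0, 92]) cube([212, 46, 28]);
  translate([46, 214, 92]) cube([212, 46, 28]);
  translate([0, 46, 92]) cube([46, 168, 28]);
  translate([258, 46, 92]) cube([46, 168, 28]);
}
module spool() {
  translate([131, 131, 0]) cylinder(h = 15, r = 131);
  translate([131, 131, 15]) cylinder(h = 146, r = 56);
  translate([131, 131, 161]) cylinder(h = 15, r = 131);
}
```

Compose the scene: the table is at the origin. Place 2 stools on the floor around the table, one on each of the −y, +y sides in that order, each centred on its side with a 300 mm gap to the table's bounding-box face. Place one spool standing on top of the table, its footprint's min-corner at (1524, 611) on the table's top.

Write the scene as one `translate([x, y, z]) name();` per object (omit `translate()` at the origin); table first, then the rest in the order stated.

table();
translate([742, -560, 0]) stool();
translate([742, 1224, 0]) stool();
translate([1524, 611, 761]) spool();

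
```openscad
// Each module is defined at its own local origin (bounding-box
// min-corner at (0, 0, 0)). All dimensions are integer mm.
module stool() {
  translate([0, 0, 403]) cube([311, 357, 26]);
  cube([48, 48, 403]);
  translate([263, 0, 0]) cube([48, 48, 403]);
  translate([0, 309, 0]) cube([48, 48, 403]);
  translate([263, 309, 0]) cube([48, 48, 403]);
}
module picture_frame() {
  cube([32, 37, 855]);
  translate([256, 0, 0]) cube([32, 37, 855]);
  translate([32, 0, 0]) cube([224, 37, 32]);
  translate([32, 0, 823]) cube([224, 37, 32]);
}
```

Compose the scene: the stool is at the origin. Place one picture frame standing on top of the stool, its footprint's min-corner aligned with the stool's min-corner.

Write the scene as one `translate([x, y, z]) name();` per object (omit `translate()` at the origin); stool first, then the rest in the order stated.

stool();
translate([0, 0, 429]) picture_frame();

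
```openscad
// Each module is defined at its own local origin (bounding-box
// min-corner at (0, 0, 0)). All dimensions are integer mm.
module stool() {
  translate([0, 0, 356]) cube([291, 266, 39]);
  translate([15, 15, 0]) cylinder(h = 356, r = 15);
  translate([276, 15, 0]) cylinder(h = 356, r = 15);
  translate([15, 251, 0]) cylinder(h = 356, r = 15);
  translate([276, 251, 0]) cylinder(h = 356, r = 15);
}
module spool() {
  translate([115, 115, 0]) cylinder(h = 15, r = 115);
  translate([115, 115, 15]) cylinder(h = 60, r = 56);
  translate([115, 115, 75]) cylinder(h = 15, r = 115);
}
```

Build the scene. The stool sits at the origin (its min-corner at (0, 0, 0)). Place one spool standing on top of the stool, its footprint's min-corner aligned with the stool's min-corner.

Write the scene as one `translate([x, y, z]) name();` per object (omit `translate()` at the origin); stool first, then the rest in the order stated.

stool();
translate([0, 0, 395]) spool();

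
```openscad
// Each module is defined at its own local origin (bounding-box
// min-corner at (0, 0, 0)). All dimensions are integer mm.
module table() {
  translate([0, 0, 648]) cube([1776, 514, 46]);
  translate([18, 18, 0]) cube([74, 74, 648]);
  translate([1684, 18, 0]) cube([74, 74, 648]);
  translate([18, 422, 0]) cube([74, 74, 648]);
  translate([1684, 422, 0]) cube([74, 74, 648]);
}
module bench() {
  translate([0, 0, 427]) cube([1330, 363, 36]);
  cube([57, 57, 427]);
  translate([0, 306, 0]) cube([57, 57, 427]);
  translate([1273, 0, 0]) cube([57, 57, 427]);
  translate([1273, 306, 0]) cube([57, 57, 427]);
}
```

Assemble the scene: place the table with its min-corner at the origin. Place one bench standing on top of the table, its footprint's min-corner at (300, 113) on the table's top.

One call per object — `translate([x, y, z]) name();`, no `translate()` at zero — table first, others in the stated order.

table();
translate([300, 113, 694]) bench();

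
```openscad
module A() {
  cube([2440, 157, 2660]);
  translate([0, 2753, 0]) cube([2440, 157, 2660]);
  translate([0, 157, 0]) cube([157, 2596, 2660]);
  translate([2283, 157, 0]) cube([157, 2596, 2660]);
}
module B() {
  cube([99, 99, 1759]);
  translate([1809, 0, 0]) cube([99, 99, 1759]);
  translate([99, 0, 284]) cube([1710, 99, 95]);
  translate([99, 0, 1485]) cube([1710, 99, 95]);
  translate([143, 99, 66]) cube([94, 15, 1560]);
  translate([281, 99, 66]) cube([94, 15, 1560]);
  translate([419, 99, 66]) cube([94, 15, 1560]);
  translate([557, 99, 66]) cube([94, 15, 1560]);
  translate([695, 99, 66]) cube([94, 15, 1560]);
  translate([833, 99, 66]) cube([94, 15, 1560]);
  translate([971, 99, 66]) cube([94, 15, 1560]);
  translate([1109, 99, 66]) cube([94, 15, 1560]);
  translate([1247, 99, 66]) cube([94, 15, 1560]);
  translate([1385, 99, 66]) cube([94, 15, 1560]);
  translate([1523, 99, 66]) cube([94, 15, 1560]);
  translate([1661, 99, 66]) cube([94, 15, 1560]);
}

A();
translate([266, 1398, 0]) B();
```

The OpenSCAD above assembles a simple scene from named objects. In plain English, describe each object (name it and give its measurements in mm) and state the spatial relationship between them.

A is a box-shaped house frame (walls only): outside footprint 2440×2910 mm, wall height 2660 mm, wall thickness 157 mm. The two y-facing walls run the full x-width; the two x-facing walls fit between the inner faces of the y-facing walls.

B is a fence section. Two 99×99 mm posts, 1759 mm tall, stand on the floor with a clear span of 1710 mm between their inner faces. Two horizontal rails of 99×95 mm section span the gap between the posts with their undersides at z = 284 mm and z = 1485 mm, flush with the posts' −y face. 12 pickets, each 94 mm wide, 15 mm thick and 1560 mm tall, are fixed to the +y face of the rails with their bottoms at z = 66 mm, evenly spaced across the span with equal gaps (rounded down to the nearest mm) at the −x end and between each pair — any rounding remainder accumulates at the +x end.

The fence section sits inside the house frame, centred.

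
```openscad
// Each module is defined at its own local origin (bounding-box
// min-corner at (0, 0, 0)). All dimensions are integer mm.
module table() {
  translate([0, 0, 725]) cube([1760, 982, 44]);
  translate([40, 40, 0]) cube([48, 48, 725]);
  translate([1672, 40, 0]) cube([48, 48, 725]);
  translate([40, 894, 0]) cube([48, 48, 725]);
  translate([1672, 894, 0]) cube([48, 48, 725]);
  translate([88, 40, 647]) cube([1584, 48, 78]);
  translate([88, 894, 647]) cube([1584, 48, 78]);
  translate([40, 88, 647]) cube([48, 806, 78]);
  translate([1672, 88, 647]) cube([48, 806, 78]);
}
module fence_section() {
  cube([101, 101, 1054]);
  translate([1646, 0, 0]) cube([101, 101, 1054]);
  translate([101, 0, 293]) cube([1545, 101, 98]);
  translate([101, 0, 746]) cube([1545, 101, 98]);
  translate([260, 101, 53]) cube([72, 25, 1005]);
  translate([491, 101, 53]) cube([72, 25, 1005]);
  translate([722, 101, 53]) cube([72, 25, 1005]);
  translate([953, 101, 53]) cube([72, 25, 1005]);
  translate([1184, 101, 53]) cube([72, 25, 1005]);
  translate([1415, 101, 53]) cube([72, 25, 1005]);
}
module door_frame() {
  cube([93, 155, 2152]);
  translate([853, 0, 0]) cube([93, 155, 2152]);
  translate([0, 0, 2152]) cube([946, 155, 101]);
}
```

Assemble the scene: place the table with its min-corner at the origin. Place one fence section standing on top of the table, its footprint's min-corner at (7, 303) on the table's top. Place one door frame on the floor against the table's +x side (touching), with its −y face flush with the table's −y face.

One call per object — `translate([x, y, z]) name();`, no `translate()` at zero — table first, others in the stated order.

table();
translate([7, 303, 769]) fence_section();
translate([1760, 0, 0]) door_frame();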